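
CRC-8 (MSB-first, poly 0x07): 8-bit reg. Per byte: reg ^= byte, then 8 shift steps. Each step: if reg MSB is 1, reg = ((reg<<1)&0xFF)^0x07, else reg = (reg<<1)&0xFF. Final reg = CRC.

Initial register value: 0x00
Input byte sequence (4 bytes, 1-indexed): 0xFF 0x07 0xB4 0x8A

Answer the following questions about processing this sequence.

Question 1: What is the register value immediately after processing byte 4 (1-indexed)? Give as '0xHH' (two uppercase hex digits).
After byte 1 (0xFF): reg=0xF3
After byte 2 (0x07): reg=0xC2
After byte 3 (0xB4): reg=0x45
After byte 4 (0x8A): reg=0x63

Answer: 0x63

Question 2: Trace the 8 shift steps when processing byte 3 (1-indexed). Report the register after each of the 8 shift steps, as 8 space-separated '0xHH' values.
Answer: 0xEC 0xDF 0xB9 0x75 0xEA 0xD3 0xA1 0x45

Derivation:
After byte 1 (0xFF): reg=0xF3
After byte 2 (0x07): reg=0xC2
Register before byte 3: 0xC2
After XOR with byte 0xB4: 0x76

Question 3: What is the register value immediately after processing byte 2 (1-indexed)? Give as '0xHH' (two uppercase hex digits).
Answer: 0xC2

Derivation:
After byte 1 (0xFF): reg=0xF3
After byte 2 (0x07): reg=0xC2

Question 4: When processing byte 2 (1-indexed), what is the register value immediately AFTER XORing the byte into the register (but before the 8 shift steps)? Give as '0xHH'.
Register before byte 2: 0xF3
Byte 2: 0x07
0xF3 XOR 0x07 = 0xF4

Answer: 0xF4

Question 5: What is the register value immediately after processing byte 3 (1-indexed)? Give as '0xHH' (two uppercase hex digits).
Answer: 0x45

Derivation:
After byte 1 (0xFF): reg=0xF3
After byte 2 (0x07): reg=0xC2
After byte 3 (0xB4): reg=0x45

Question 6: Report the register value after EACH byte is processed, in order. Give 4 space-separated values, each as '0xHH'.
0xF3 0xC2 0x45 0x63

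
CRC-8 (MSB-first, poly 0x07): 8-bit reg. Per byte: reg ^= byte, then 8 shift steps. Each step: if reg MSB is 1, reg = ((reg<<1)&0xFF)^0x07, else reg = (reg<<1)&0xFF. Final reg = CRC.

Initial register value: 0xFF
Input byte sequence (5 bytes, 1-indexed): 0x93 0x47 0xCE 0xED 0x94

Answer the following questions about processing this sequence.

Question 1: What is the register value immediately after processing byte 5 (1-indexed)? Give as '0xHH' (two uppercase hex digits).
After byte 1 (0x93): reg=0x03
After byte 2 (0x47): reg=0xDB
After byte 3 (0xCE): reg=0x6B
After byte 4 (0xED): reg=0x9B
After byte 5 (0x94): reg=0x2D

Answer: 0x2D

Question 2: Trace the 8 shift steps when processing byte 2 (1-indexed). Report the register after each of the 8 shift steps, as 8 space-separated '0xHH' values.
Answer: 0x88 0x17 0x2E 0x5C 0xB8 0x77 0xEE 0xDB

Derivation:
After byte 1 (0x93): reg=0x03
Register before byte 2: 0x03
After XOR with byte 0x47: 0x44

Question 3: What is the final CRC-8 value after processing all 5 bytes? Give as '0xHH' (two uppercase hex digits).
After byte 1 (0x93): reg=0x03
After byte 2 (0x47): reg=0xDB
After byte 3 (0xCE): reg=0x6B
After byte 4 (0xED): reg=0x9B
After byte 5 (0x94): reg=0x2D

Answer: 0x2D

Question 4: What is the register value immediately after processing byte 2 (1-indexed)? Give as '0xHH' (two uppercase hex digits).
After byte 1 (0x93): reg=0x03
After byte 2 (0x47): reg=0xDB

Answer: 0xDB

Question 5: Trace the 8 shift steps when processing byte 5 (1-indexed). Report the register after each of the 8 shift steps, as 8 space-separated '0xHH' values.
After byte 1 (0x93): reg=0x03
After byte 2 (0x47): reg=0xDB
After byte 3 (0xCE): reg=0x6B
After byte 4 (0xED): reg=0x9B
Register before byte 5: 0x9B
After XOR with byte 0x94: 0x0F

Answer: 0x1E 0x3C 0x78 0xF0 0xE7 0xC9 0x95 0x2D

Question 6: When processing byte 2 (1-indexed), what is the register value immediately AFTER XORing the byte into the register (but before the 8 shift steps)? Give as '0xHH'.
Register before byte 2: 0x03
Byte 2: 0x47
0x03 XOR 0x47 = 0x44

Answer: 0x44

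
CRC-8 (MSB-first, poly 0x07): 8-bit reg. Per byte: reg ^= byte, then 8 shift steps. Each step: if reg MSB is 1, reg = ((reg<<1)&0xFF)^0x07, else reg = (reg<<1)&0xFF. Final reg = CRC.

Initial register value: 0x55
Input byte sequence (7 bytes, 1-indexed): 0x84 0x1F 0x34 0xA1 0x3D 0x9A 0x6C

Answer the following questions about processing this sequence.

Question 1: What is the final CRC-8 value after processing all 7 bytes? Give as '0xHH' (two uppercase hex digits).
After byte 1 (0x84): reg=0x39
After byte 2 (0x1F): reg=0xF2
After byte 3 (0x34): reg=0x5C
After byte 4 (0xA1): reg=0xFD
After byte 5 (0x3D): reg=0x4E
After byte 6 (0x9A): reg=0x22
After byte 7 (0x6C): reg=0xED

Answer: 0xED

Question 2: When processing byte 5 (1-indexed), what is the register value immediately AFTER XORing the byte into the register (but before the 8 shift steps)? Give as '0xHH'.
Register before byte 5: 0xFD
Byte 5: 0x3D
0xFD XOR 0x3D = 0xC0

Answer: 0xC0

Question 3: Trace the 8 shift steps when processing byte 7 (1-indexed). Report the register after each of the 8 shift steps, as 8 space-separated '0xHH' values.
After byte 1 (0x84): reg=0x39
After byte 2 (0x1F): reg=0xF2
After byte 3 (0x34): reg=0x5C
After byte 4 (0xA1): reg=0xFD
After byte 5 (0x3D): reg=0x4E
After byte 6 (0x9A): reg=0x22
Register before byte 7: 0x22
After XOR with byte 0x6C: 0x4E

Answer: 0x9C 0x3F 0x7E 0xFC 0xFF 0xF9 0xF5 0xED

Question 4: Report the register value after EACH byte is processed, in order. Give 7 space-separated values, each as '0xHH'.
0x39 0xF2 0x5C 0xFD 0x4E 0x22 0xED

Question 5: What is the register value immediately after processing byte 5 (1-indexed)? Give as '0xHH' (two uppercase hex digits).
Answer: 0x4E

Derivation:
After byte 1 (0x84): reg=0x39
After byte 2 (0x1F): reg=0xF2
After byte 3 (0x34): reg=0x5C
After byte 4 (0xA1): reg=0xFD
After byte 5 (0x3D): reg=0x4E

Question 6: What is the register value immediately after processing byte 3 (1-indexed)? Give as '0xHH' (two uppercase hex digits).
After byte 1 (0x84): reg=0x39
After byte 2 (0x1F): reg=0xF2
After byte 3 (0x34): reg=0x5C

Answer: 0x5C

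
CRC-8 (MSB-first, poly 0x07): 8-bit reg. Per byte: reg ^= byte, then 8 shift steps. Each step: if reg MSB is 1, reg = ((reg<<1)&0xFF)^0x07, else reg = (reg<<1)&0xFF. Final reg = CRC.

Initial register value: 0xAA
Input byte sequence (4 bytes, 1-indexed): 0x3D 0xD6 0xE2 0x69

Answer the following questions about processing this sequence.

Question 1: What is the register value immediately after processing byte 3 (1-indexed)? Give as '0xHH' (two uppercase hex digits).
After byte 1 (0x3D): reg=0xEC
After byte 2 (0xD6): reg=0xA6
After byte 3 (0xE2): reg=0xDB

Answer: 0xDB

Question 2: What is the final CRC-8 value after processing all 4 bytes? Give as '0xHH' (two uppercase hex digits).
Answer: 0x17

Derivation:
After byte 1 (0x3D): reg=0xEC
After byte 2 (0xD6): reg=0xA6
After byte 3 (0xE2): reg=0xDB
After byte 4 (0x69): reg=0x17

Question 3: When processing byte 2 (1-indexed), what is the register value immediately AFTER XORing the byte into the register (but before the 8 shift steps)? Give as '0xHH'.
Register before byte 2: 0xEC
Byte 2: 0xD6
0xEC XOR 0xD6 = 0x3A

Answer: 0x3A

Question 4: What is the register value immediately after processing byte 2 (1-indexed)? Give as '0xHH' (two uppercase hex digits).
Answer: 0xA6

Derivation:
After byte 1 (0x3D): reg=0xEC
After byte 2 (0xD6): reg=0xA6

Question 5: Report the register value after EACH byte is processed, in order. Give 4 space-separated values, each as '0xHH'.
0xEC 0xA6 0xDB 0x17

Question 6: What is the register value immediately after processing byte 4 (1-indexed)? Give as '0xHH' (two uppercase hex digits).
After byte 1 (0x3D): reg=0xEC
After byte 2 (0xD6): reg=0xA6
After byte 3 (0xE2): reg=0xDB
After byte 4 (0x69): reg=0x17

Answer: 0x17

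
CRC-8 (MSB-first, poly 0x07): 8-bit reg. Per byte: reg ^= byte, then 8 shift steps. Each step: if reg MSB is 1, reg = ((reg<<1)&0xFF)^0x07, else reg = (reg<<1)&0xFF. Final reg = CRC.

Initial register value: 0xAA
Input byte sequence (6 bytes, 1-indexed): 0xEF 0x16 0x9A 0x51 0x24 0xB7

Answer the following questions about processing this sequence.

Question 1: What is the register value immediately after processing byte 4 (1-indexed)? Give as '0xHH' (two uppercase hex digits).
After byte 1 (0xEF): reg=0xDC
After byte 2 (0x16): reg=0x78
After byte 3 (0x9A): reg=0xA0
After byte 4 (0x51): reg=0xD9

Answer: 0xD9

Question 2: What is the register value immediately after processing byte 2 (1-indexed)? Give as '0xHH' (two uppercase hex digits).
Answer: 0x78

Derivation:
After byte 1 (0xEF): reg=0xDC
After byte 2 (0x16): reg=0x78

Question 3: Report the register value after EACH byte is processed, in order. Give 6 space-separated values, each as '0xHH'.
0xDC 0x78 0xA0 0xD9 0xFD 0xF1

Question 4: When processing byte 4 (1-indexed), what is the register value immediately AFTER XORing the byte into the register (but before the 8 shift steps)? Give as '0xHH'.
Register before byte 4: 0xA0
Byte 4: 0x51
0xA0 XOR 0x51 = 0xF1

Answer: 0xF1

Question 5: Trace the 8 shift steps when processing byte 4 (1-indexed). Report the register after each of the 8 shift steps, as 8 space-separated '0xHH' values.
After byte 1 (0xEF): reg=0xDC
After byte 2 (0x16): reg=0x78
After byte 3 (0x9A): reg=0xA0
Register before byte 4: 0xA0
After XOR with byte 0x51: 0xF1

Answer: 0xE5 0xCD 0x9D 0x3D 0x7A 0xF4 0xEF 0xD9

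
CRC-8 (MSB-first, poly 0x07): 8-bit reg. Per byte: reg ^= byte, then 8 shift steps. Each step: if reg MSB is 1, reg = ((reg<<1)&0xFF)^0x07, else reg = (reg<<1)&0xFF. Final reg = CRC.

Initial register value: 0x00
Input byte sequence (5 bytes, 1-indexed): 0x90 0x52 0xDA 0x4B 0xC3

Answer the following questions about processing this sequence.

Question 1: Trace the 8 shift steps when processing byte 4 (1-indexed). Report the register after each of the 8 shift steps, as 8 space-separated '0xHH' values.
Answer: 0x9F 0x39 0x72 0xE4 0xCF 0x99 0x35 0x6A

Derivation:
After byte 1 (0x90): reg=0xF9
After byte 2 (0x52): reg=0x58
After byte 3 (0xDA): reg=0x87
Register before byte 4: 0x87
After XOR with byte 0x4B: 0xCC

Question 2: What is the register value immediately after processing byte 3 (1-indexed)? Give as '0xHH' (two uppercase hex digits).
After byte 1 (0x90): reg=0xF9
After byte 2 (0x52): reg=0x58
After byte 3 (0xDA): reg=0x87

Answer: 0x87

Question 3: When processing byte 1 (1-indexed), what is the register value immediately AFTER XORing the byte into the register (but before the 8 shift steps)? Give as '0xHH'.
Answer: 0x90

Derivation:
Register before byte 1: 0x00
Byte 1: 0x90
0x00 XOR 0x90 = 0x90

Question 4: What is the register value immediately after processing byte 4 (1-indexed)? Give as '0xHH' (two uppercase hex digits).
After byte 1 (0x90): reg=0xF9
After byte 2 (0x52): reg=0x58
After byte 3 (0xDA): reg=0x87
After byte 4 (0x4B): reg=0x6A

Answer: 0x6A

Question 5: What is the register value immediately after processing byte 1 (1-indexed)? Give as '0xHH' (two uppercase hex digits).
Answer: 0xF9

Derivation:
After byte 1 (0x90): reg=0xF9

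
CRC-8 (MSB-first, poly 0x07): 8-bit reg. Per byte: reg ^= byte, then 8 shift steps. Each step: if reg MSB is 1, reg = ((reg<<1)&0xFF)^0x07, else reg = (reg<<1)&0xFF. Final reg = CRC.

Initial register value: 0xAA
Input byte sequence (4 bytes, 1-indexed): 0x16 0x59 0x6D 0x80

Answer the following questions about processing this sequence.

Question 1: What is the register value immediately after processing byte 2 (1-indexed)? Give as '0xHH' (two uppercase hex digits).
After byte 1 (0x16): reg=0x3D
After byte 2 (0x59): reg=0x3B

Answer: 0x3B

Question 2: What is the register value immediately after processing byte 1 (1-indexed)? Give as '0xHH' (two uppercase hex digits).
Answer: 0x3D

Derivation:
After byte 1 (0x16): reg=0x3D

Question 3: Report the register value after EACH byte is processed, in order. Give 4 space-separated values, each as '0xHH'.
0x3D 0x3B 0xA5 0xFB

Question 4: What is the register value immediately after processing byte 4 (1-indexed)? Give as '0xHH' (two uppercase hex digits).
Answer: 0xFB

Derivation:
After byte 1 (0x16): reg=0x3D
After byte 2 (0x59): reg=0x3B
After byte 3 (0x6D): reg=0xA5
After byte 4 (0x80): reg=0xFB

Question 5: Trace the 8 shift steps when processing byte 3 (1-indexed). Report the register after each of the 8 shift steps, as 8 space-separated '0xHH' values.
After byte 1 (0x16): reg=0x3D
After byte 2 (0x59): reg=0x3B
Register before byte 3: 0x3B
After XOR with byte 0x6D: 0x56

Answer: 0xAC 0x5F 0xBE 0x7B 0xF6 0xEB 0xD1 0xA5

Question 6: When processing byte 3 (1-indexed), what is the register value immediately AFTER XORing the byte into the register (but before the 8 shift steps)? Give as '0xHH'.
Register before byte 3: 0x3B
Byte 3: 0x6D
0x3B XOR 0x6D = 0x56

Answer: 0x56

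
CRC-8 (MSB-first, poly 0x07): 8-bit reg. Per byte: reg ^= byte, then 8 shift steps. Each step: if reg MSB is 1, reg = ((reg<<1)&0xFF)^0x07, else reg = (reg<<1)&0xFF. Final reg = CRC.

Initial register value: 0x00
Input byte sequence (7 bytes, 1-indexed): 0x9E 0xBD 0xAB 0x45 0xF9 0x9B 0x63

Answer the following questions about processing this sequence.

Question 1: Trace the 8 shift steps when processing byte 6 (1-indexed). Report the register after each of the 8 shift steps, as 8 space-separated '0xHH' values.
Answer: 0xAA 0x53 0xA6 0x4B 0x96 0x2B 0x56 0xAC

Derivation:
After byte 1 (0x9E): reg=0xD3
After byte 2 (0xBD): reg=0x0D
After byte 3 (0xAB): reg=0x7B
After byte 4 (0x45): reg=0xBA
After byte 5 (0xF9): reg=0xCE
Register before byte 6: 0xCE
After XOR with byte 0x9B: 0x55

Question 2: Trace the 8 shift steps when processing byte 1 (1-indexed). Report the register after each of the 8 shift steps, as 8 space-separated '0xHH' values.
Answer: 0x3B 0x76 0xEC 0xDF 0xB9 0x75 0xEA 0xD3

Derivation:
Register before byte 1: 0x00
After XOR with byte 0x9E: 0x9E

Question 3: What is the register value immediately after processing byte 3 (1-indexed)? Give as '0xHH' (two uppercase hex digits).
Answer: 0x7B

Derivation:
After byte 1 (0x9E): reg=0xD3
After byte 2 (0xBD): reg=0x0D
After byte 3 (0xAB): reg=0x7B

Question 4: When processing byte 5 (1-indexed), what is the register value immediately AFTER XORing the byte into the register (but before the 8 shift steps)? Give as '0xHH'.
Register before byte 5: 0xBA
Byte 5: 0xF9
0xBA XOR 0xF9 = 0x43

Answer: 0x43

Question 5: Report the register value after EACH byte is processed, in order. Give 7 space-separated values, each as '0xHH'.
0xD3 0x0D 0x7B 0xBA 0xCE 0xAC 0x63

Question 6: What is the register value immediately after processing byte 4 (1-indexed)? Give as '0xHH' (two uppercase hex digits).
After byte 1 (0x9E): reg=0xD3
After byte 2 (0xBD): reg=0x0D
After byte 3 (0xAB): reg=0x7B
After byte 4 (0x45): reg=0xBA

Answer: 0xBA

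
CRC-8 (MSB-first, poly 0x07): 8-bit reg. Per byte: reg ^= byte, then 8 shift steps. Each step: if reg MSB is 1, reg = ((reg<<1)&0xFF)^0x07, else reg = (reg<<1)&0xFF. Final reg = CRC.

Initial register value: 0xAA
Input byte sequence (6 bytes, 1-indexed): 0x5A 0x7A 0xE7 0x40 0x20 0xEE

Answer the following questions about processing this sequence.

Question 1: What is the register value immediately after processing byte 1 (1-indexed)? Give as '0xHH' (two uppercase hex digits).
Answer: 0xDE

Derivation:
After byte 1 (0x5A): reg=0xDE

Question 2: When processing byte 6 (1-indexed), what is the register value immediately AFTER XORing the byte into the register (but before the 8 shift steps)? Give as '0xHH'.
Answer: 0x2A

Derivation:
Register before byte 6: 0xC4
Byte 6: 0xEE
0xC4 XOR 0xEE = 0x2A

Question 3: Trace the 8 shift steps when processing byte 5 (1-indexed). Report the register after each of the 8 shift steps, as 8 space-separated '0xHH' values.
Answer: 0x58 0xB0 0x67 0xCE 0x9B 0x31 0x62 0xC4

Derivation:
After byte 1 (0x5A): reg=0xDE
After byte 2 (0x7A): reg=0x75
After byte 3 (0xE7): reg=0xF7
After byte 4 (0x40): reg=0x0C
Register before byte 5: 0x0C
After XOR with byte 0x20: 0x2C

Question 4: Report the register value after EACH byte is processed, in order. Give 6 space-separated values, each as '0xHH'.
0xDE 0x75 0xF7 0x0C 0xC4 0xD6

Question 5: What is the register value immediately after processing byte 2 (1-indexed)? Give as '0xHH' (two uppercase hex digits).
After byte 1 (0x5A): reg=0xDE
After byte 2 (0x7A): reg=0x75

Answer: 0x75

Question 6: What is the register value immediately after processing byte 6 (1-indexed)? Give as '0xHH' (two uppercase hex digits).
After byte 1 (0x5A): reg=0xDE
After byte 2 (0x7A): reg=0x75
After byte 3 (0xE7): reg=0xF7
After byte 4 (0x40): reg=0x0C
After byte 5 (0x20): reg=0xC4
After byte 6 (0xEE): reg=0xD6

Answer: 0xD6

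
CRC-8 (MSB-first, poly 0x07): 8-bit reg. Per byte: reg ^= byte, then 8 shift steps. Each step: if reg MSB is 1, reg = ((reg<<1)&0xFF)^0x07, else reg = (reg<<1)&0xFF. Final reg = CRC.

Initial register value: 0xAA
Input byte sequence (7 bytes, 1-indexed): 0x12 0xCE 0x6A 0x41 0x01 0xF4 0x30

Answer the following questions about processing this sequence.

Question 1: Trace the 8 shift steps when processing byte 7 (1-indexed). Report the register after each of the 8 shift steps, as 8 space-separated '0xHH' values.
Answer: 0x97 0x29 0x52 0xA4 0x4F 0x9E 0x3B 0x76

Derivation:
After byte 1 (0x12): reg=0x21
After byte 2 (0xCE): reg=0x83
After byte 3 (0x6A): reg=0x91
After byte 4 (0x41): reg=0x3E
After byte 5 (0x01): reg=0xBD
After byte 6 (0xF4): reg=0xF8
Register before byte 7: 0xF8
After XOR with byte 0x30: 0xC8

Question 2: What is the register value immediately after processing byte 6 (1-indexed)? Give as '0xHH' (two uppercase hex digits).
After byte 1 (0x12): reg=0x21
After byte 2 (0xCE): reg=0x83
After byte 3 (0x6A): reg=0x91
After byte 4 (0x41): reg=0x3E
After byte 5 (0x01): reg=0xBD
After byte 6 (0xF4): reg=0xF8

Answer: 0xF8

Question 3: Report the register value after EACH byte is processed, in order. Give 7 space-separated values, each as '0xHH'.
0x21 0x83 0x91 0x3E 0xBD 0xF8 0x76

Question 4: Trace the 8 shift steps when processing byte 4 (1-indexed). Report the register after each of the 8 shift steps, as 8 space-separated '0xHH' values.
After byte 1 (0x12): reg=0x21
After byte 2 (0xCE): reg=0x83
After byte 3 (0x6A): reg=0x91
Register before byte 4: 0x91
After XOR with byte 0x41: 0xD0

Answer: 0xA7 0x49 0x92 0x23 0x46 0x8C 0x1F 0x3E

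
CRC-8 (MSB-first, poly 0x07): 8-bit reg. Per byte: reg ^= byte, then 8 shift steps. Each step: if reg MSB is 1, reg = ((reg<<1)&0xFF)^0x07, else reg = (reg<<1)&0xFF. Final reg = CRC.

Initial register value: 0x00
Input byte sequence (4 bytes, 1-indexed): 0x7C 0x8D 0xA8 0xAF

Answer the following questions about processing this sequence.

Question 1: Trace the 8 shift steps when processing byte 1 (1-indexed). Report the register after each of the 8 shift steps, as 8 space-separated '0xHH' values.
Register before byte 1: 0x00
After XOR with byte 0x7C: 0x7C

Answer: 0xF8 0xF7 0xE9 0xD5 0xAD 0x5D 0xBA 0x73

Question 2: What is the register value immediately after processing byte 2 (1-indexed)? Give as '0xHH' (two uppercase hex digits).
After byte 1 (0x7C): reg=0x73
After byte 2 (0x8D): reg=0xF4

Answer: 0xF4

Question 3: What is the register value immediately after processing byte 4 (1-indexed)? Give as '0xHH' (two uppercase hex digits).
Answer: 0xB4

Derivation:
After byte 1 (0x7C): reg=0x73
After byte 2 (0x8D): reg=0xF4
After byte 3 (0xA8): reg=0x93
After byte 4 (0xAF): reg=0xB4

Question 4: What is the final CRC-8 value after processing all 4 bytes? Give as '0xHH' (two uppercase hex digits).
Answer: 0xB4

Derivation:
After byte 1 (0x7C): reg=0x73
After byte 2 (0x8D): reg=0xF4
After byte 3 (0xA8): reg=0x93
After byte 4 (0xAF): reg=0xB4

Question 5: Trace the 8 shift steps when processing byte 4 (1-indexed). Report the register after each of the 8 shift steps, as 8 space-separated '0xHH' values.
After byte 1 (0x7C): reg=0x73
After byte 2 (0x8D): reg=0xF4
After byte 3 (0xA8): reg=0x93
Register before byte 4: 0x93
After XOR with byte 0xAF: 0x3C

Answer: 0x78 0xF0 0xE7 0xC9 0x95 0x2D 0x5A 0xB4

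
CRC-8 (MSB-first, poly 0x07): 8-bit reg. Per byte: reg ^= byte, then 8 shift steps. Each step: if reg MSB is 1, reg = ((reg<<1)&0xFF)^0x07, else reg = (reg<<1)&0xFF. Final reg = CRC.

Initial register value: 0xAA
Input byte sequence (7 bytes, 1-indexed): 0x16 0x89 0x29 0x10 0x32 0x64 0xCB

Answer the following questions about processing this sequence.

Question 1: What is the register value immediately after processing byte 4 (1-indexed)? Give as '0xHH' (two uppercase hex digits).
After byte 1 (0x16): reg=0x3D
After byte 2 (0x89): reg=0x05
After byte 3 (0x29): reg=0xC4
After byte 4 (0x10): reg=0x22

Answer: 0x22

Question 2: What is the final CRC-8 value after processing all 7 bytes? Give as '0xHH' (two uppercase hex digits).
Answer: 0x7C

Derivation:
After byte 1 (0x16): reg=0x3D
After byte 2 (0x89): reg=0x05
After byte 3 (0x29): reg=0xC4
After byte 4 (0x10): reg=0x22
After byte 5 (0x32): reg=0x70
After byte 6 (0x64): reg=0x6C
After byte 7 (0xCB): reg=0x7C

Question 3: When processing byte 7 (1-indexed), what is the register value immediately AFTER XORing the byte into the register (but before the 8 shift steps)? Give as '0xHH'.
Answer: 0xA7

Derivation:
Register before byte 7: 0x6C
Byte 7: 0xCB
0x6C XOR 0xCB = 0xA7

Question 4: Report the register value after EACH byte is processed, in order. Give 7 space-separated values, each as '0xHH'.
0x3D 0x05 0xC4 0x22 0x70 0x6C 0x7C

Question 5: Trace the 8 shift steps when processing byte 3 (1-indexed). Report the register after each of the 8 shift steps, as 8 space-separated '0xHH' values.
After byte 1 (0x16): reg=0x3D
After byte 2 (0x89): reg=0x05
Register before byte 3: 0x05
After XOR with byte 0x29: 0x2C

Answer: 0x58 0xB0 0x67 0xCE 0x9B 0x31 0x62 0xC4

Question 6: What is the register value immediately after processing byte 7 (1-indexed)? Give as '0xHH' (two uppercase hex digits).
Answer: 0x7C

Derivation:
After byte 1 (0x16): reg=0x3D
After byte 2 (0x89): reg=0x05
After byte 3 (0x29): reg=0xC4
After byte 4 (0x10): reg=0x22
After byte 5 (0x32): reg=0x70
After byte 6 (0x64): reg=0x6C
After byte 7 (0xCB): reg=0x7C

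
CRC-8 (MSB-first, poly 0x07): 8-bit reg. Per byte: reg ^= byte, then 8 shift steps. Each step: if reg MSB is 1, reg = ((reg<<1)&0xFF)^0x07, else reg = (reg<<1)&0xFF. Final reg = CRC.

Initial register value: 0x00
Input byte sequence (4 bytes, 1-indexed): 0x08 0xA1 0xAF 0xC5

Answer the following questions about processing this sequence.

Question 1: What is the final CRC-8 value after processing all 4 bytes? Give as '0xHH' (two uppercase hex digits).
After byte 1 (0x08): reg=0x38
After byte 2 (0xA1): reg=0xC6
After byte 3 (0xAF): reg=0x18
After byte 4 (0xC5): reg=0x1D

Answer: 0x1D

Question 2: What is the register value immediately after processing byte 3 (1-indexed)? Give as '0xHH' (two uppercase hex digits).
After byte 1 (0x08): reg=0x38
After byte 2 (0xA1): reg=0xC6
After byte 3 (0xAF): reg=0x18

Answer: 0x18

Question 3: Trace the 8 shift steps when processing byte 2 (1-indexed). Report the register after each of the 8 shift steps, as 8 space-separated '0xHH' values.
Answer: 0x35 0x6A 0xD4 0xAF 0x59 0xB2 0x63 0xC6

Derivation:
After byte 1 (0x08): reg=0x38
Register before byte 2: 0x38
After XOR with byte 0xA1: 0x99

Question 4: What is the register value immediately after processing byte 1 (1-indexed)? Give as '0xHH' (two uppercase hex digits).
Answer: 0x38

Derivation:
After byte 1 (0x08): reg=0x38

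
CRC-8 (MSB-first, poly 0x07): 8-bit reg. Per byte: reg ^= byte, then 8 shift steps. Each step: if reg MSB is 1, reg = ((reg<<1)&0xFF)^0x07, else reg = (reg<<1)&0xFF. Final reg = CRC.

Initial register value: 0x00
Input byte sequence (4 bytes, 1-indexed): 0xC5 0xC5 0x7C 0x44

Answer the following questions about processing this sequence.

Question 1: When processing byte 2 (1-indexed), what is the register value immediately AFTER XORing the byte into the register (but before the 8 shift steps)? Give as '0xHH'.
Register before byte 2: 0x55
Byte 2: 0xC5
0x55 XOR 0xC5 = 0x90

Answer: 0x90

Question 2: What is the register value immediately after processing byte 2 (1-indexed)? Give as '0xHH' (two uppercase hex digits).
Answer: 0xF9

Derivation:
After byte 1 (0xC5): reg=0x55
After byte 2 (0xC5): reg=0xF9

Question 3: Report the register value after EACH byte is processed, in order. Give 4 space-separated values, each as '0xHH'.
0x55 0xF9 0x92 0x2C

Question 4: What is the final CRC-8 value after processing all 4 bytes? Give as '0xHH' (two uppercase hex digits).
Answer: 0x2C

Derivation:
After byte 1 (0xC5): reg=0x55
After byte 2 (0xC5): reg=0xF9
After byte 3 (0x7C): reg=0x92
After byte 4 (0x44): reg=0x2C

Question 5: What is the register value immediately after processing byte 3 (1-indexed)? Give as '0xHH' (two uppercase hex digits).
Answer: 0x92

Derivation:
After byte 1 (0xC5): reg=0x55
After byte 2 (0xC5): reg=0xF9
After byte 3 (0x7C): reg=0x92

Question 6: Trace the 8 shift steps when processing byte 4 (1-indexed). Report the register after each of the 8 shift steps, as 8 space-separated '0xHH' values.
Answer: 0xAB 0x51 0xA2 0x43 0x86 0x0B 0x16 0x2C

Derivation:
After byte 1 (0xC5): reg=0x55
After byte 2 (0xC5): reg=0xF9
After byte 3 (0x7C): reg=0x92
Register before byte 4: 0x92
After XOR with byte 0x44: 0xD6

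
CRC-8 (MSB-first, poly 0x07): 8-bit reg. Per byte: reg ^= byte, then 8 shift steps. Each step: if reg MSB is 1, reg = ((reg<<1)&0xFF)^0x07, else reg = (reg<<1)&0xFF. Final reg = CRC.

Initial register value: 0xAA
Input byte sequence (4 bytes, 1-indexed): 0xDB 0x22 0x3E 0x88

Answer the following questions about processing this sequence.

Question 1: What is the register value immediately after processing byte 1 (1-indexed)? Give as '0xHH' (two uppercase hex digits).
Answer: 0x50

Derivation:
After byte 1 (0xDB): reg=0x50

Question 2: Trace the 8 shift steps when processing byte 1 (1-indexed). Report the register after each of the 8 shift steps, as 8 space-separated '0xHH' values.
Answer: 0xE2 0xC3 0x81 0x05 0x0A 0x14 0x28 0x50

Derivation:
Register before byte 1: 0xAA
After XOR with byte 0xDB: 0x71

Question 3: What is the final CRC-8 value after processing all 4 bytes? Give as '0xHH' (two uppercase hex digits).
Answer: 0x2F

Derivation:
After byte 1 (0xDB): reg=0x50
After byte 2 (0x22): reg=0x59
After byte 3 (0x3E): reg=0x32
After byte 4 (0x88): reg=0x2F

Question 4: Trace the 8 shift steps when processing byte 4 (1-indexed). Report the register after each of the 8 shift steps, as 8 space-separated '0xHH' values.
Answer: 0x73 0xE6 0xCB 0x91 0x25 0x4A 0x94 0x2F

Derivation:
After byte 1 (0xDB): reg=0x50
After byte 2 (0x22): reg=0x59
After byte 3 (0x3E): reg=0x32
Register before byte 4: 0x32
After XOR with byte 0x88: 0xBA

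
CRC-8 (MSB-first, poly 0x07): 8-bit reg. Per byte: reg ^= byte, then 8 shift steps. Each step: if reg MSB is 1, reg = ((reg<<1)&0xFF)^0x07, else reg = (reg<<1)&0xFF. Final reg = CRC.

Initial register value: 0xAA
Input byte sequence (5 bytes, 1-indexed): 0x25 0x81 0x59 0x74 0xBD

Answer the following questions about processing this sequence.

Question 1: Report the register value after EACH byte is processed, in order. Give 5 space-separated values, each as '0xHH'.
0xA4 0xFB 0x67 0x79 0x52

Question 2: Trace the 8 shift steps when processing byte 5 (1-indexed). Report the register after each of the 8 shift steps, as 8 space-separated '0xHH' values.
After byte 1 (0x25): reg=0xA4
After byte 2 (0x81): reg=0xFB
After byte 3 (0x59): reg=0x67
After byte 4 (0x74): reg=0x79
Register before byte 5: 0x79
After XOR with byte 0xBD: 0xC4

Answer: 0x8F 0x19 0x32 0x64 0xC8 0x97 0x29 0x52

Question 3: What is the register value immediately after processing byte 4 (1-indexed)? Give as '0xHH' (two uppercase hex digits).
Answer: 0x79

Derivation:
After byte 1 (0x25): reg=0xA4
After byte 2 (0x81): reg=0xFB
After byte 3 (0x59): reg=0x67
After byte 4 (0x74): reg=0x79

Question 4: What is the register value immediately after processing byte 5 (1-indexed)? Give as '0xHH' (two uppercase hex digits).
Answer: 0x52

Derivation:
After byte 1 (0x25): reg=0xA4
After byte 2 (0x81): reg=0xFB
After byte 3 (0x59): reg=0x67
After byte 4 (0x74): reg=0x79
After byte 5 (0xBD): reg=0x52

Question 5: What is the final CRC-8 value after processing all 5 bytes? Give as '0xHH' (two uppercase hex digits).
Answer: 0x52

Derivation:
After byte 1 (0x25): reg=0xA4
After byte 2 (0x81): reg=0xFB
After byte 3 (0x59): reg=0x67
After byte 4 (0x74): reg=0x79
After byte 5 (0xBD): reg=0x52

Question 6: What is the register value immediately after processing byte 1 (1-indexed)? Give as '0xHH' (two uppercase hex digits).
After byte 1 (0x25): reg=0xA4

Answer: 0xA4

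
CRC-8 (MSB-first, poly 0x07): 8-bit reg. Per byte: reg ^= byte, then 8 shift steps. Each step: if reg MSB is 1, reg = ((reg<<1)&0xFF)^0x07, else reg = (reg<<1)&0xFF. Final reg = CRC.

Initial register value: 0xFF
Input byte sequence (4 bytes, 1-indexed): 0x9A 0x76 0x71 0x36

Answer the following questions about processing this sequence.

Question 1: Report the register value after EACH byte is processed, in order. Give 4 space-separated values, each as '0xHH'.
0x3C 0xF1 0x89 0x34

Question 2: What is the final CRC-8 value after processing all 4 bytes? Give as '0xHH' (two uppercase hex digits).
After byte 1 (0x9A): reg=0x3C
After byte 2 (0x76): reg=0xF1
After byte 3 (0x71): reg=0x89
After byte 4 (0x36): reg=0x34

Answer: 0x34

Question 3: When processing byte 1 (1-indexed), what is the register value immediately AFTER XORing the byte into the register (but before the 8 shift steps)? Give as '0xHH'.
Register before byte 1: 0xFF
Byte 1: 0x9A
0xFF XOR 0x9A = 0x65

Answer: 0x65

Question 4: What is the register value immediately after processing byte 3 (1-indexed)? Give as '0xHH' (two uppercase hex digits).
Answer: 0x89

Derivation:
After byte 1 (0x9A): reg=0x3C
After byte 2 (0x76): reg=0xF1
After byte 3 (0x71): reg=0x89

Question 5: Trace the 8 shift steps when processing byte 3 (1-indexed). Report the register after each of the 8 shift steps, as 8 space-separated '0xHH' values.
Answer: 0x07 0x0E 0x1C 0x38 0x70 0xE0 0xC7 0x89

Derivation:
After byte 1 (0x9A): reg=0x3C
After byte 2 (0x76): reg=0xF1
Register before byte 3: 0xF1
After XOR with byte 0x71: 0x80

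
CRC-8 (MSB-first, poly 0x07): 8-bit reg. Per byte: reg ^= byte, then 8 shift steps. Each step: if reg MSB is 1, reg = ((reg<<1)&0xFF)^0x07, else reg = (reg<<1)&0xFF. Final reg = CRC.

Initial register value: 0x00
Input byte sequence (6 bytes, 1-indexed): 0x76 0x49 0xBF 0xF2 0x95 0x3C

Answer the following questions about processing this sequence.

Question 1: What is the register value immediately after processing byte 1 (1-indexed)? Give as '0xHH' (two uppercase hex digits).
After byte 1 (0x76): reg=0x45

Answer: 0x45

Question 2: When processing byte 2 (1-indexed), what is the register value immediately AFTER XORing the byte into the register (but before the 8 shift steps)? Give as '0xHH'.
Answer: 0x0C

Derivation:
Register before byte 2: 0x45
Byte 2: 0x49
0x45 XOR 0x49 = 0x0C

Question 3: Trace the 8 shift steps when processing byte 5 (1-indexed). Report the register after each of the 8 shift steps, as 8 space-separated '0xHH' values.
After byte 1 (0x76): reg=0x45
After byte 2 (0x49): reg=0x24
After byte 3 (0xBF): reg=0xC8
After byte 4 (0xF2): reg=0xA6
Register before byte 5: 0xA6
After XOR with byte 0x95: 0x33

Answer: 0x66 0xCC 0x9F 0x39 0x72 0xE4 0xCF 0x99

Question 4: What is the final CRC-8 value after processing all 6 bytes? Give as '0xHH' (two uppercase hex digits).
Answer: 0x72

Derivation:
After byte 1 (0x76): reg=0x45
After byte 2 (0x49): reg=0x24
After byte 3 (0xBF): reg=0xC8
After byte 4 (0xF2): reg=0xA6
After byte 5 (0x95): reg=0x99
After byte 6 (0x3C): reg=0x72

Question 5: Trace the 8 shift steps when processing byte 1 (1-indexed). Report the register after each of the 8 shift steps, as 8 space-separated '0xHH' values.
Answer: 0xEC 0xDF 0xB9 0x75 0xEA 0xD3 0xA1 0x45

Derivation:
Register before byte 1: 0x00
After XOR with byte 0x76: 0x76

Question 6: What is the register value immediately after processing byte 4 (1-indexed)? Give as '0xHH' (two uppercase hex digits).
Answer: 0xA6

Derivation:
After byte 1 (0x76): reg=0x45
After byte 2 (0x49): reg=0x24
After byte 3 (0xBF): reg=0xC8
After byte 4 (0xF2): reg=0xA6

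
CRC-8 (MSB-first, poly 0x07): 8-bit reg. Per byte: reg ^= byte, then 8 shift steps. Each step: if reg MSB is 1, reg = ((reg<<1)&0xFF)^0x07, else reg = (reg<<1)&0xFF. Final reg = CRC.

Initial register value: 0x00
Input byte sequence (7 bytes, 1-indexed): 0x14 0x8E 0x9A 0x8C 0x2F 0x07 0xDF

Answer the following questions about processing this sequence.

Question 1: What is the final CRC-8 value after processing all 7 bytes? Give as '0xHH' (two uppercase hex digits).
After byte 1 (0x14): reg=0x6C
After byte 2 (0x8E): reg=0xA0
After byte 3 (0x9A): reg=0xA6
After byte 4 (0x8C): reg=0xD6
After byte 5 (0x2F): reg=0xE1
After byte 6 (0x07): reg=0xBC
After byte 7 (0xDF): reg=0x2E

Answer: 0x2E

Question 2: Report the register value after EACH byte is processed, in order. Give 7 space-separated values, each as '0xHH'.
0x6C 0xA0 0xA6 0xD6 0xE1 0xBC 0x2E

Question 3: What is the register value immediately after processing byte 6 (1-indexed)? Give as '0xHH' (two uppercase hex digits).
Answer: 0xBC

Derivation:
After byte 1 (0x14): reg=0x6C
After byte 2 (0x8E): reg=0xA0
After byte 3 (0x9A): reg=0xA6
After byte 4 (0x8C): reg=0xD6
After byte 5 (0x2F): reg=0xE1
After byte 6 (0x07): reg=0xBC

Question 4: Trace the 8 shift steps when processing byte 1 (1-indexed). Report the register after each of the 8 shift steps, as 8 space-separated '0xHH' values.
Register before byte 1: 0x00
After XOR with byte 0x14: 0x14

Answer: 0x28 0x50 0xA0 0x47 0x8E 0x1B 0x36 0x6C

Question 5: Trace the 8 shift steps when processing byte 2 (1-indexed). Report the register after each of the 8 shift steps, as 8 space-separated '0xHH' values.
Answer: 0xC3 0x81 0x05 0x0A 0x14 0x28 0x50 0xA0

Derivation:
After byte 1 (0x14): reg=0x6C
Register before byte 2: 0x6C
After XOR with byte 0x8E: 0xE2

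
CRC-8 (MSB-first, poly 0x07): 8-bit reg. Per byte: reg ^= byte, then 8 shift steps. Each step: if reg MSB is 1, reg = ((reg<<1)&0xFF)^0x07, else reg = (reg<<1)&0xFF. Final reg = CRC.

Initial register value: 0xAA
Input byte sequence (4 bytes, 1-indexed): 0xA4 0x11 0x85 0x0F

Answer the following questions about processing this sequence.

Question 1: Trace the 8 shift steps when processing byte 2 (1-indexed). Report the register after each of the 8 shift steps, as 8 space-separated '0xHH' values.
Answer: 0x76 0xEC 0xDF 0xB9 0x75 0xEA 0xD3 0xA1

Derivation:
After byte 1 (0xA4): reg=0x2A
Register before byte 2: 0x2A
After XOR with byte 0x11: 0x3B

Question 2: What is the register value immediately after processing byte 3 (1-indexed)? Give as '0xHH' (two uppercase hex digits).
After byte 1 (0xA4): reg=0x2A
After byte 2 (0x11): reg=0xA1
After byte 3 (0x85): reg=0xFC

Answer: 0xFC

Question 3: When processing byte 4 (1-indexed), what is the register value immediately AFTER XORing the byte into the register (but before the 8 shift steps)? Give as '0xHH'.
Answer: 0xF3

Derivation:
Register before byte 4: 0xFC
Byte 4: 0x0F
0xFC XOR 0x0F = 0xF3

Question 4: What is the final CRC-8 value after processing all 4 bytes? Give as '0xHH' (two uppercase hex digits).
Answer: 0xD7

Derivation:
After byte 1 (0xA4): reg=0x2A
After byte 2 (0x11): reg=0xA1
After byte 3 (0x85): reg=0xFC
After byte 4 (0x0F): reg=0xD7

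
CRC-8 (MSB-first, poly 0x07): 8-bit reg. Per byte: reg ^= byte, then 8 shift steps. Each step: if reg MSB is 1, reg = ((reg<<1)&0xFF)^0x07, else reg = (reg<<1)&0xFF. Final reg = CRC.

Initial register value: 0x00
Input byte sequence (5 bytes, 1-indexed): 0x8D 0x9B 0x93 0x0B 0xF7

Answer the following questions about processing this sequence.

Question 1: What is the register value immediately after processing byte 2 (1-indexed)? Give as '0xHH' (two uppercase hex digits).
Answer: 0x97

Derivation:
After byte 1 (0x8D): reg=0xAA
After byte 2 (0x9B): reg=0x97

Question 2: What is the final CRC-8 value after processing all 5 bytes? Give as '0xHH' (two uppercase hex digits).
After byte 1 (0x8D): reg=0xAA
After byte 2 (0x9B): reg=0x97
After byte 3 (0x93): reg=0x1C
After byte 4 (0x0B): reg=0x65
After byte 5 (0xF7): reg=0xF7

Answer: 0xF7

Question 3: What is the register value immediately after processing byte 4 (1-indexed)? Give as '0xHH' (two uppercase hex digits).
After byte 1 (0x8D): reg=0xAA
After byte 2 (0x9B): reg=0x97
After byte 3 (0x93): reg=0x1C
After byte 4 (0x0B): reg=0x65

Answer: 0x65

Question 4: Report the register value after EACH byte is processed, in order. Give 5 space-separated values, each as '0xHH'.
0xAA 0x97 0x1C 0x65 0xF7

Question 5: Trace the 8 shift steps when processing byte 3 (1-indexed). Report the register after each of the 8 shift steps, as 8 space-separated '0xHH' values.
After byte 1 (0x8D): reg=0xAA
After byte 2 (0x9B): reg=0x97
Register before byte 3: 0x97
After XOR with byte 0x93: 0x04

Answer: 0x08 0x10 0x20 0x40 0x80 0x07 0x0E 0x1C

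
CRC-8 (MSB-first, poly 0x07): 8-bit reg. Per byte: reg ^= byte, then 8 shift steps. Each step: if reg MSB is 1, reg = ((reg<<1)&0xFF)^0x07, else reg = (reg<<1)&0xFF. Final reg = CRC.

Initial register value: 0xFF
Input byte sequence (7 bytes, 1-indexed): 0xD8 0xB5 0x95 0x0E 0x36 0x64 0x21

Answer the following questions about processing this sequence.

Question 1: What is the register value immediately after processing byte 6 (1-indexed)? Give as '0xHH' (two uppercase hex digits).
After byte 1 (0xD8): reg=0xF5
After byte 2 (0xB5): reg=0xC7
After byte 3 (0x95): reg=0xB9
After byte 4 (0x0E): reg=0x0C
After byte 5 (0x36): reg=0xA6
After byte 6 (0x64): reg=0x40

Answer: 0x40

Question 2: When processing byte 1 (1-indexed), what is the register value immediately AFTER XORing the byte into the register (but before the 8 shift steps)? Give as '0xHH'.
Answer: 0x27

Derivation:
Register before byte 1: 0xFF
Byte 1: 0xD8
0xFF XOR 0xD8 = 0x27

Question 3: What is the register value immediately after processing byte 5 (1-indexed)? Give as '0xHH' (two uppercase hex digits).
Answer: 0xA6

Derivation:
After byte 1 (0xD8): reg=0xF5
After byte 2 (0xB5): reg=0xC7
After byte 3 (0x95): reg=0xB9
After byte 4 (0x0E): reg=0x0C
After byte 5 (0x36): reg=0xA6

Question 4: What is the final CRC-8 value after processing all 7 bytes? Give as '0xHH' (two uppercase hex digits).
Answer: 0x20

Derivation:
After byte 1 (0xD8): reg=0xF5
After byte 2 (0xB5): reg=0xC7
After byte 3 (0x95): reg=0xB9
After byte 4 (0x0E): reg=0x0C
After byte 5 (0x36): reg=0xA6
After byte 6 (0x64): reg=0x40
After byte 7 (0x21): reg=0x20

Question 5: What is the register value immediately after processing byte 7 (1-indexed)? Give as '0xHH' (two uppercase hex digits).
After byte 1 (0xD8): reg=0xF5
After byte 2 (0xB5): reg=0xC7
After byte 3 (0x95): reg=0xB9
After byte 4 (0x0E): reg=0x0C
After byte 5 (0x36): reg=0xA6
After byte 6 (0x64): reg=0x40
After byte 7 (0x21): reg=0x20

Answer: 0x20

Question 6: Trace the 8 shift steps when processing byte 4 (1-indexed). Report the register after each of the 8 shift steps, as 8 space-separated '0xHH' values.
Answer: 0x69 0xD2 0xA3 0x41 0x82 0x03 0x06 0x0C

Derivation:
After byte 1 (0xD8): reg=0xF5
After byte 2 (0xB5): reg=0xC7
After byte 3 (0x95): reg=0xB9
Register before byte 4: 0xB9
After XOR with byte 0x0E: 0xB7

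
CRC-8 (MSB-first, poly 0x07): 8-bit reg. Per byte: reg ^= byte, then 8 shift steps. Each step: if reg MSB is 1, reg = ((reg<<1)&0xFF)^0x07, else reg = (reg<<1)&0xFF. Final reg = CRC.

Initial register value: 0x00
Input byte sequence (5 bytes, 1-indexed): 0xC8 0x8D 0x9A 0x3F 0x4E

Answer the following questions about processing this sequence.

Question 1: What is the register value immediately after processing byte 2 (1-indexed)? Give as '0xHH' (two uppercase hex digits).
After byte 1 (0xC8): reg=0x76
After byte 2 (0x8D): reg=0xEF

Answer: 0xEF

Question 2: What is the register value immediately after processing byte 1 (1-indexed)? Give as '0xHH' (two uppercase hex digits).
After byte 1 (0xC8): reg=0x76

Answer: 0x76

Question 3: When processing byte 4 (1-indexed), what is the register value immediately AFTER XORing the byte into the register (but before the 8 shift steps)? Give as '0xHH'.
Register before byte 4: 0x4C
Byte 4: 0x3F
0x4C XOR 0x3F = 0x73

Answer: 0x73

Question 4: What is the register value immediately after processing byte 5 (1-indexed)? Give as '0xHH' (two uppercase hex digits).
After byte 1 (0xC8): reg=0x76
After byte 2 (0x8D): reg=0xEF
After byte 3 (0x9A): reg=0x4C
After byte 4 (0x3F): reg=0x5E
After byte 5 (0x4E): reg=0x70

Answer: 0x70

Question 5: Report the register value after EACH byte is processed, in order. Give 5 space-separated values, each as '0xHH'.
0x76 0xEF 0x4C 0x5E 0x70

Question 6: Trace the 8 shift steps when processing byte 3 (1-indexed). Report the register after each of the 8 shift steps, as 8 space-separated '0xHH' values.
After byte 1 (0xC8): reg=0x76
After byte 2 (0x8D): reg=0xEF
Register before byte 3: 0xEF
After XOR with byte 0x9A: 0x75

Answer: 0xEA 0xD3 0xA1 0x45 0x8A 0x13 0x26 0x4C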